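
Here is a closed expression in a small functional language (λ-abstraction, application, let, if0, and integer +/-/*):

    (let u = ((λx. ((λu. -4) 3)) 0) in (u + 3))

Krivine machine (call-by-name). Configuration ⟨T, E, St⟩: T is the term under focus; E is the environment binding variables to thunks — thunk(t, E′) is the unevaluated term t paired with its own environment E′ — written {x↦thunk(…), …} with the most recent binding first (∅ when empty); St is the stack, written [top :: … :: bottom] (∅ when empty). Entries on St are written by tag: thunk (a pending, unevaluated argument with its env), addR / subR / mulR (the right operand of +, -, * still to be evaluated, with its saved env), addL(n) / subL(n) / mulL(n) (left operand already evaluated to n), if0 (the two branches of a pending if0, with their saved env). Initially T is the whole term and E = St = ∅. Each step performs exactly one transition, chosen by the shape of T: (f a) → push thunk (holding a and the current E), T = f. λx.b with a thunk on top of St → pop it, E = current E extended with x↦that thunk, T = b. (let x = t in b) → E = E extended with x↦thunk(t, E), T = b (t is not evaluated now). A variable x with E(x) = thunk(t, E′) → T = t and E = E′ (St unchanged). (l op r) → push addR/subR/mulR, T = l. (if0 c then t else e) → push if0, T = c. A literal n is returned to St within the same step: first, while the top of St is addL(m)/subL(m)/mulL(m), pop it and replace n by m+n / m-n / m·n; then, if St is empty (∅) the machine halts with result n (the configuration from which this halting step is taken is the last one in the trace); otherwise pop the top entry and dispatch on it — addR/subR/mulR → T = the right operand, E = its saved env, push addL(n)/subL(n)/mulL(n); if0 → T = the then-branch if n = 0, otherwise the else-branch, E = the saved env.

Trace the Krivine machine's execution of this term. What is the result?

Answer: -1

Derivation:
[0] [T=(let u = ((λx. ((λu. -4) 3)) 0) in (u + 3)) | E=∅ | St=∅]
[1] [T=(u + 3) | E={u↦thunk(((λx. ((λu. -4) 3)) 0), ∅)} | St=∅]
[2] [T=u | E={u↦thunk(((λx. ((λu. -4) 3)) 0), ∅)} | St=[addR]]
[3] [T=((λx. ((λu. -4) 3)) 0) | E=∅ | St=[addR]]
[4] [T=(λx. ((λu. -4) 3)) | E=∅ | St=[thunk :: addR]]
[5] [T=((λu. -4) 3) | E={x↦thunk(0, ∅)} | St=[addR]]
[6] [T=(λu. -4) | E={x↦thunk(0, ∅)} | St=[thunk :: addR]]
[7] [T=-4 | E={u↦thunk(3, {x↦thunk(0, ∅)}), x↦thunk(0, ∅)} | St=[addR]]
[8] [T=3 | E={u↦thunk(((λx. ((λu. -4) 3)) 0), ∅)} | St=[addL(-4)]]
→ final value -1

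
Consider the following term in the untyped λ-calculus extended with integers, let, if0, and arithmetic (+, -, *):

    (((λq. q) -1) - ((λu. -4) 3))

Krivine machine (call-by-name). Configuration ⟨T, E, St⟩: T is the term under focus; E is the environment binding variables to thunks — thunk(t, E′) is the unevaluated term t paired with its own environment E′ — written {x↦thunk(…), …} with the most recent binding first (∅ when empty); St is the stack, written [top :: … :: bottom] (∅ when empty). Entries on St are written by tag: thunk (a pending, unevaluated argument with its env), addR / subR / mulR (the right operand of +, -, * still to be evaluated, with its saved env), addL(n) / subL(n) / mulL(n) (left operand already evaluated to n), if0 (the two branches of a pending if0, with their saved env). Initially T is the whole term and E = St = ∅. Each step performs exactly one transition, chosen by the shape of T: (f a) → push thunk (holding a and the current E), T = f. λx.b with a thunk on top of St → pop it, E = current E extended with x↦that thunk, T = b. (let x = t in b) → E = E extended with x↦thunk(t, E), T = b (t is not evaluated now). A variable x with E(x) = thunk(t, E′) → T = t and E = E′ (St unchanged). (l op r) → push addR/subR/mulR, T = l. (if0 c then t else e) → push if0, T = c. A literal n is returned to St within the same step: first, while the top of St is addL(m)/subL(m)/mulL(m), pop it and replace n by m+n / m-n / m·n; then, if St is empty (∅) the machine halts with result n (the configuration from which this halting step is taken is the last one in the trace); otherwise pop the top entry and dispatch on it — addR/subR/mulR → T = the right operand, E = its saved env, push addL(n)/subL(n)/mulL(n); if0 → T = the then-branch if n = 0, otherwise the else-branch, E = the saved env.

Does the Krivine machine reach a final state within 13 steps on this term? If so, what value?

t=0: [T=(((λq. q) -1) - ((λu. -4) 3)) | E=∅ | St=∅]
t=1: [T=((λq. q) -1) | E=∅ | St=[subR]]
t=2: [T=(λq. q) | E=∅ | St=[thunk :: subR]]
t=3: [T=q | E={q↦thunk(-1, ∅)} | St=[subR]]
t=4: [T=-1 | E=∅ | St=[subR]]
t=5: [T=((λu. -4) 3) | E=∅ | St=[subL(-1)]]
t=6: [T=(λu. -4) | E=∅ | St=[thunk :: subL(-1)]]
t=7: [T=-4 | E={u↦thunk(3, ∅)} | St=[subL(-1)]]
→ final value 3

Answer: 3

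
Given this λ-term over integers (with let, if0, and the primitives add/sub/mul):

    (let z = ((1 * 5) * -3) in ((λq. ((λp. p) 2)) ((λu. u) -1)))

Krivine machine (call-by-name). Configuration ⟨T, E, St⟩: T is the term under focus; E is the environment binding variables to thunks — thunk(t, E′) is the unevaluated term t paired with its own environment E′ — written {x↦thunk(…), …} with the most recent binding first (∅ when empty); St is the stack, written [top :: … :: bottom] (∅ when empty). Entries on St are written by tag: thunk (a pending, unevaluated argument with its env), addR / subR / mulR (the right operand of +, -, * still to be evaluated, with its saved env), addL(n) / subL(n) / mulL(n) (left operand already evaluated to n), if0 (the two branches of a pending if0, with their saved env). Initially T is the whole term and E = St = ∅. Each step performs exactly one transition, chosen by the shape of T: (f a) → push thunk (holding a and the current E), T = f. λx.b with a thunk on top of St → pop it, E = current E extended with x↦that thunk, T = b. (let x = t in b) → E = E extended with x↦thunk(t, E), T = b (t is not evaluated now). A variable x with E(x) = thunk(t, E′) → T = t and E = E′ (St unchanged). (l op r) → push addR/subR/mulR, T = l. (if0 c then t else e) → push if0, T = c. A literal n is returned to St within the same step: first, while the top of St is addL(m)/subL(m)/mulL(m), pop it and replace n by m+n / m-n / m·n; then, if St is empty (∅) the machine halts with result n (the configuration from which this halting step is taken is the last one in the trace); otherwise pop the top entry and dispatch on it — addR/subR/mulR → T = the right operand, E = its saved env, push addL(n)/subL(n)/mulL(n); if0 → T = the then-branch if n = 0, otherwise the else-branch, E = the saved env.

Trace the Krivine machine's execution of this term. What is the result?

Answer: 2

Derivation:
[0] ⟨T=(let z = ((1 * 5) * -3) in ((λq. ((λp. p) 2)) ((λu. u) -1))); E=∅; St=∅⟩
[1] ⟨T=((λq. ((λp. p) 2)) ((λu. u) -1)); E={z↦thunk(((1 * 5) * -3), ∅)}; St=∅⟩
[2] ⟨T=(λq. ((λp. p) 2)); E={z↦thunk(((1 * 5) * -3), ∅)}; St=[thunk]⟩
[3] ⟨T=((λp. p) 2); E={q↦thunk(((λu. u) -1), {z↦thunk(((1 * 5) * -3), ∅)}), z↦thunk(((1 * 5) * -3), ∅)}; St=∅⟩
[4] ⟨T=(λp. p); E={q↦thunk(((λu. u) -1), {z↦thunk(((1 * 5) * -3), ∅)}), z↦thunk(((1 * 5) * -3), ∅)}; St=[thunk]⟩
[5] ⟨T=p; E={p↦thunk(2, {q↦thunk(((λu. u) -1), {z↦thunk(((1 * 5) * -3), ∅)}), z↦thunk(((1 * 5) * -3), ∅)}), q↦thunk(((λu. u) -1), {z↦thunk(((1 * 5) * -3), ∅)}), z↦thunk(((1 * 5) * -3), ∅)}; St=∅⟩
[6] ⟨T=2; E={q↦thunk(((λu. u) -1), {z↦thunk(((1 * 5) * -3), ∅)}), z↦thunk(((1 * 5) * -3), ∅)}; St=∅⟩
→ final value 2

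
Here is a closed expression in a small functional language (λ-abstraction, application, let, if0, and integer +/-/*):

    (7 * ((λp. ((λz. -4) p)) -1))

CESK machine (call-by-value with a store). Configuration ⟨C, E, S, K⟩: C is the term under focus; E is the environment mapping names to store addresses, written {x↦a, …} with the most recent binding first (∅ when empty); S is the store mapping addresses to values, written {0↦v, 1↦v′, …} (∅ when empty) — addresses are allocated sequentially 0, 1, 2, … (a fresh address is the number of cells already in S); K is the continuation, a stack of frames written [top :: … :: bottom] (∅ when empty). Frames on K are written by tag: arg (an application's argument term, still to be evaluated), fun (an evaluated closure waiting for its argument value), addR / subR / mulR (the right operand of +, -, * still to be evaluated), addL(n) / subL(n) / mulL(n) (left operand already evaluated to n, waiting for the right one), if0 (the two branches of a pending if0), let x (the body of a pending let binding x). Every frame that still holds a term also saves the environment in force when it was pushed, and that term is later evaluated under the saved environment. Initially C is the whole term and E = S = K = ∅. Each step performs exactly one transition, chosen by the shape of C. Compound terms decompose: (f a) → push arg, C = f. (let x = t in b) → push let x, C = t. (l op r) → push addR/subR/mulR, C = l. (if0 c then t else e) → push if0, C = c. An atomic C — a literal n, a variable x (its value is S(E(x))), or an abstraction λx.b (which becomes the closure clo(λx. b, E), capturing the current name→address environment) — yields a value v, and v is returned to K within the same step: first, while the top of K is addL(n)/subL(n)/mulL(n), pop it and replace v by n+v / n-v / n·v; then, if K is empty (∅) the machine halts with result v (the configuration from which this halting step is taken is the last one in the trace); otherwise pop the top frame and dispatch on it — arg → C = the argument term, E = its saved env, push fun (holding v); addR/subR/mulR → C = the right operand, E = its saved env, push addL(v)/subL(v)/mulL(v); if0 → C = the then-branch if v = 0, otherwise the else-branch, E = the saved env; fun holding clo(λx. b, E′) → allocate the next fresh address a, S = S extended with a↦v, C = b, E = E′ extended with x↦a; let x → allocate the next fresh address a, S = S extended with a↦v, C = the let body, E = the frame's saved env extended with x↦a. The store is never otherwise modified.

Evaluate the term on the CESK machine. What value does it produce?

0. ⟨C=(7 * ((λp. ((λz. -4) p)) -1)); E=∅; S=∅; K=∅⟩
1. ⟨C=7; E=∅; S=∅; K=[mulR]⟩
2. ⟨C=((λp. ((λz. -4) p)) -1); E=∅; S=∅; K=[mulL(7)]⟩
3. ⟨C=(λp. ((λz. -4) p)); E=∅; S=∅; K=[arg :: mulL(7)]⟩
4. ⟨C=-1; E=∅; S=∅; K=[fun :: mulL(7)]⟩
5. ⟨C=((λz. -4) p); E={p↦0}; S={0↦-1}; K=[mulL(7)]⟩
6. ⟨C=(λz. -4); E={p↦0}; S={0↦-1}; K=[arg :: mulL(7)]⟩
7. ⟨C=p; E={p↦0}; S={0↦-1}; K=[fun :: mulL(7)]⟩
8. ⟨C=-4; E={z↦1, p↦0}; S={0↦-1, 1↦-1}; K=[mulL(7)]⟩
→ final value -28

Answer: -28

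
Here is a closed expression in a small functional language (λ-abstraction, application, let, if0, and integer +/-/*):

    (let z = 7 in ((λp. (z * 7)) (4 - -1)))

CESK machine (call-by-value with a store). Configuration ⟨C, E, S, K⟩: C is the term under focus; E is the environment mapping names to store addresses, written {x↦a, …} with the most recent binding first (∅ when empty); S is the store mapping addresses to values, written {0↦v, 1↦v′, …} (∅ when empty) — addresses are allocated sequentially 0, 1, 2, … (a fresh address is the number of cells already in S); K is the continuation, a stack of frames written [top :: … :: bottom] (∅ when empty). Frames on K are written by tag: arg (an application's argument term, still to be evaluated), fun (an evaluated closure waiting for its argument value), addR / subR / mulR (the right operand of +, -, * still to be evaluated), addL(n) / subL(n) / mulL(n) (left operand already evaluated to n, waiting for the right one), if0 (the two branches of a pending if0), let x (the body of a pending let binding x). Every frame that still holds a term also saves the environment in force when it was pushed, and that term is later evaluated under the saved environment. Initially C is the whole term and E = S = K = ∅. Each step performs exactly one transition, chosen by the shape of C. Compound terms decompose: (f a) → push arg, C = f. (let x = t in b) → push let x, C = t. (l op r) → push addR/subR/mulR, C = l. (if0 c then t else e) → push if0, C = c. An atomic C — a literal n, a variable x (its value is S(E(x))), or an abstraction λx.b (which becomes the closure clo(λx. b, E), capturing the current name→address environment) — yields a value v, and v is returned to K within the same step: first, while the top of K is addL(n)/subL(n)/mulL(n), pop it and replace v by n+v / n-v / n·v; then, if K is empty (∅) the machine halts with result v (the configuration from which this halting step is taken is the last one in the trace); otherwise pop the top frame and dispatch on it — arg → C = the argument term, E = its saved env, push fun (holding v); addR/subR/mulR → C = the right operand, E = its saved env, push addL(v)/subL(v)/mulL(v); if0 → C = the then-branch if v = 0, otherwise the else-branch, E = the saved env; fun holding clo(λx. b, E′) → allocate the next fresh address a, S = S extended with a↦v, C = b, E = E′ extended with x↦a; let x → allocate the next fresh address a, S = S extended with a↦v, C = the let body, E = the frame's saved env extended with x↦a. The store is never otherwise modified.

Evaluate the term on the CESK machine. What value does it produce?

t=0: [C=(let z = 7 in ((λp. (z * 7)) (4 - -1))) | E=∅ | S=∅ | K=∅]
t=1: [C=7 | E=∅ | S=∅ | K=[let z]]
t=2: [C=((λp. (z * 7)) (4 - -1)) | E={z↦0} | S={0↦7} | K=∅]
t=3: [C=(λp. (z * 7)) | E={z↦0} | S={0↦7} | K=[arg]]
t=4: [C=(4 - -1) | E={z↦0} | S={0↦7} | K=[fun]]
t=5: [C=4 | E={z↦0} | S={0↦7} | K=[subR :: fun]]
t=6: [C=-1 | E={z↦0} | S={0↦7} | K=[subL(4) :: fun]]
t=7: [C=(z * 7) | E={p↦1, z↦0} | S={0↦7, 1↦5} | K=∅]
t=8: [C=z | E={p↦1, z↦0} | S={0↦7, 1↦5} | K=[mulR]]
t=9: [C=7 | E={p↦1, z↦0} | S={0↦7, 1↦5} | K=[mulL(7)]]
→ final value 49

Answer: 49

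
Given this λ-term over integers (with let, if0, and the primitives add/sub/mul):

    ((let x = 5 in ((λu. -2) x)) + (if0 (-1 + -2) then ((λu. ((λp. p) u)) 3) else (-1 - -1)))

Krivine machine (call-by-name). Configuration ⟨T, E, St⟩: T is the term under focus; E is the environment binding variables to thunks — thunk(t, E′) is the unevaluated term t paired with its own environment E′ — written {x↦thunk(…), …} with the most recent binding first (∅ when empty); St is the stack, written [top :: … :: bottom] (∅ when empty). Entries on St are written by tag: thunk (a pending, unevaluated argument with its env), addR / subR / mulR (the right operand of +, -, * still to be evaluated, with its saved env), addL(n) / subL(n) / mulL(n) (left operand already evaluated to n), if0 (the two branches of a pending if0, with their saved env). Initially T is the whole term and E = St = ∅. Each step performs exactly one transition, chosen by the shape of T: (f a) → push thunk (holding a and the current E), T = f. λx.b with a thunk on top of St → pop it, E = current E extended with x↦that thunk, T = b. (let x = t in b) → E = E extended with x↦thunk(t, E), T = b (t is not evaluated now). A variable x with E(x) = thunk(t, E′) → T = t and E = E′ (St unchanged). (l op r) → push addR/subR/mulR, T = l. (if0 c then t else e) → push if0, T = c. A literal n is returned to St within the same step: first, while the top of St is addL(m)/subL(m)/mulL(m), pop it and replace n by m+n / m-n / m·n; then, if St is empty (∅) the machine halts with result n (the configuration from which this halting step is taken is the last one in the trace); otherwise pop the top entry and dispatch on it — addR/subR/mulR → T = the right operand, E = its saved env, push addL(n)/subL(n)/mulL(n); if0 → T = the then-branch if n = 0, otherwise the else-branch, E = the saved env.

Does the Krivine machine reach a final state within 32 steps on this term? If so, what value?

Answer: -2

Execution trace:
[0] <T=((let x = 5 in ((λu. -2) x)) + (if0 (-1 + -2) then ((λu. ((λp. p) u)) 3) else (-1 - -1))), E=∅, St=∅>
[1] <T=(let x = 5 in ((λu. -2) x)), E=∅, St=[addR]>
[2] <T=((λu. -2) x), E={x↦thunk(5, ∅)}, St=[addR]>
[3] <T=(λu. -2), E={x↦thunk(5, ∅)}, St=[thunk :: addR]>
[4] <T=-2, E={u↦thunk(x, {x↦thunk(5, ∅)}), x↦thunk(5, ∅)}, St=[addR]>
[5] <T=(if0 (-1 + -2) then ((λu. ((λp. p) u)) 3) else (-1 - -1)), E=∅, St=[addL(-2)]>
[6] <T=(-1 + -2), E=∅, St=[if0 :: addL(-2)]>
[7] <T=-1, E=∅, St=[addR :: if0 :: addL(-2)]>
[8] <T=-2, E=∅, St=[addL(-1) :: if0 :: addL(-2)]>
[9] <T=(-1 - -1), E=∅, St=[addL(-2)]>
[10] <T=-1, E=∅, St=[subR :: addL(-2)]>
[11] <T=-1, E=∅, St=[subL(-1) :: addL(-2)]>
→ final value -2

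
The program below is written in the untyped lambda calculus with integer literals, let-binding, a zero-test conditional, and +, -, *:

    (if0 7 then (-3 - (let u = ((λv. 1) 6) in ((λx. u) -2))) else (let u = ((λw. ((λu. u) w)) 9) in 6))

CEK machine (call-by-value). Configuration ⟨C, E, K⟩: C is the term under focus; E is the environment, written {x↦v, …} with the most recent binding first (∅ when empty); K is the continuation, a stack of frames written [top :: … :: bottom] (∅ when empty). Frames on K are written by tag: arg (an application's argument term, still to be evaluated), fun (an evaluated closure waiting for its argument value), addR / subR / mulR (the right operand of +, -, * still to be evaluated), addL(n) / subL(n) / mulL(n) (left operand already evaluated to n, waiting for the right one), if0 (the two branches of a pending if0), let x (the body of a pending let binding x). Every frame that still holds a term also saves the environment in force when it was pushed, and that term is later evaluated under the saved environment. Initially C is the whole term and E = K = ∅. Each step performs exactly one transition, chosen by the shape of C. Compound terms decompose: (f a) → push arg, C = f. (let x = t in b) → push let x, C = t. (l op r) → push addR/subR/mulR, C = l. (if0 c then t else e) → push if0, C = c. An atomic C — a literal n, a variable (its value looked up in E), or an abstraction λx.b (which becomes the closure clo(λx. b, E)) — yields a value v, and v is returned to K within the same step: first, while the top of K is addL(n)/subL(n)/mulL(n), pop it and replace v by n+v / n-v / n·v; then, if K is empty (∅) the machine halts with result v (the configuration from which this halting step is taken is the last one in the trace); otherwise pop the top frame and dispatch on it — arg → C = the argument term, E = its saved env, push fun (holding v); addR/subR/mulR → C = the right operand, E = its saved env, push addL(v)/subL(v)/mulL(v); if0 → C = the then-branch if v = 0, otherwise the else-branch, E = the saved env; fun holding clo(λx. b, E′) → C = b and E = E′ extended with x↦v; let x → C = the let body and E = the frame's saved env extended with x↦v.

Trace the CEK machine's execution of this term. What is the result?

step 0: ⟨C=(if0 7 then (-3 - (let u = ((λv. 1) 6) in ((λx. u) -2))) else (let u = ((λw. ((λu. u) w)) 9) in 6)); E=∅; K=∅⟩
step 1: ⟨C=7; E=∅; K=[if0]⟩
step 2: ⟨C=(let u = ((λw. ((λu. u) w)) 9) in 6); E=∅; K=∅⟩
step 3: ⟨C=((λw. ((λu. u) w)) 9); E=∅; K=[let u]⟩
step 4: ⟨C=(λw. ((λu. u) w)); E=∅; K=[arg :: let u]⟩
step 5: ⟨C=9; E=∅; K=[fun :: let u]⟩
step 6: ⟨C=((λu. u) w); E={w↦9}; K=[let u]⟩
step 7: ⟨C=(λu. u); E={w↦9}; K=[arg :: let u]⟩
step 8: ⟨C=w; E={w↦9}; K=[fun :: let u]⟩
step 9: ⟨C=u; E={u↦9, w↦9}; K=[let u]⟩
step 10: ⟨C=6; E={u↦9}; K=∅⟩
→ final value 6

Answer: 6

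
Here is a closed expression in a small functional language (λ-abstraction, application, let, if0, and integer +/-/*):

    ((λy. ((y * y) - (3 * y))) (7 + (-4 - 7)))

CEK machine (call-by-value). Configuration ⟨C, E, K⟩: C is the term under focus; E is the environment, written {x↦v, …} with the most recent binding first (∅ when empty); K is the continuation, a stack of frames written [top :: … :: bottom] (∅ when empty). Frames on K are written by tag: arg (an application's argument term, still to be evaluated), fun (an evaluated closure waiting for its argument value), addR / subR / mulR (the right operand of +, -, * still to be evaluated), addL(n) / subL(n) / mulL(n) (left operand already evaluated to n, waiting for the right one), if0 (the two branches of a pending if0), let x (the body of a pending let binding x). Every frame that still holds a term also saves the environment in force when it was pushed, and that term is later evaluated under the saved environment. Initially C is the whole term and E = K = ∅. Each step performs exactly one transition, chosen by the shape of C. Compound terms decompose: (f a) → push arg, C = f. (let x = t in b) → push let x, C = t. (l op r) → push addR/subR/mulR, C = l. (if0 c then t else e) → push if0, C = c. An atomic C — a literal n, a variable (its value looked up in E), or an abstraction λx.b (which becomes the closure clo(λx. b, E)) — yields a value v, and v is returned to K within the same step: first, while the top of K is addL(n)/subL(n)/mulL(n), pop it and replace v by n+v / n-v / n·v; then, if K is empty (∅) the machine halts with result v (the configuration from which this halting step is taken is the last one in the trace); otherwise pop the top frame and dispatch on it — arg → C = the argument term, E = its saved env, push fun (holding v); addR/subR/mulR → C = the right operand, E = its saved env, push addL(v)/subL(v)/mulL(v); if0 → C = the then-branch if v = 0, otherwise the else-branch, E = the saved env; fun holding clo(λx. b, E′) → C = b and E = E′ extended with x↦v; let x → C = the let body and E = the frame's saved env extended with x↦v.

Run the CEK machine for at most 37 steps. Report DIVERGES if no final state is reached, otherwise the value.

Answer: 28

Execution trace:
0. [C=((λy. ((y * y) - (3 * y))) (7 + (-4 - 7))) | E=∅ | K=∅]
1. [C=(λy. ((y * y) - (3 * y))) | E=∅ | K=[arg]]
2. [C=(7 + (-4 - 7)) | E=∅ | K=[fun]]
3. [C=7 | E=∅ | K=[addR :: fun]]
4. [C=(-4 - 7) | E=∅ | K=[addL(7) :: fun]]
5. [C=-4 | E=∅ | K=[subR :: addL(7) :: fun]]
6. [C=7 | E=∅ | K=[subL(-4) :: addL(7) :: fun]]
7. [C=((y * y) - (3 * y)) | E={y↦-4} | K=∅]
8. [C=(y * y) | E={y↦-4} | K=[subR]]
9. [C=y | E={y↦-4} | K=[mulR :: subR]]
10. [C=y | E={y↦-4} | K=[mulL(-4) :: subR]]
11. [C=(3 * y) | E={y↦-4} | K=[subL(16)]]
12. [C=3 | E={y↦-4} | K=[mulR :: subL(16)]]
13. [C=y | E={y↦-4} | K=[mulL(3) :: subL(16)]]
→ final value 28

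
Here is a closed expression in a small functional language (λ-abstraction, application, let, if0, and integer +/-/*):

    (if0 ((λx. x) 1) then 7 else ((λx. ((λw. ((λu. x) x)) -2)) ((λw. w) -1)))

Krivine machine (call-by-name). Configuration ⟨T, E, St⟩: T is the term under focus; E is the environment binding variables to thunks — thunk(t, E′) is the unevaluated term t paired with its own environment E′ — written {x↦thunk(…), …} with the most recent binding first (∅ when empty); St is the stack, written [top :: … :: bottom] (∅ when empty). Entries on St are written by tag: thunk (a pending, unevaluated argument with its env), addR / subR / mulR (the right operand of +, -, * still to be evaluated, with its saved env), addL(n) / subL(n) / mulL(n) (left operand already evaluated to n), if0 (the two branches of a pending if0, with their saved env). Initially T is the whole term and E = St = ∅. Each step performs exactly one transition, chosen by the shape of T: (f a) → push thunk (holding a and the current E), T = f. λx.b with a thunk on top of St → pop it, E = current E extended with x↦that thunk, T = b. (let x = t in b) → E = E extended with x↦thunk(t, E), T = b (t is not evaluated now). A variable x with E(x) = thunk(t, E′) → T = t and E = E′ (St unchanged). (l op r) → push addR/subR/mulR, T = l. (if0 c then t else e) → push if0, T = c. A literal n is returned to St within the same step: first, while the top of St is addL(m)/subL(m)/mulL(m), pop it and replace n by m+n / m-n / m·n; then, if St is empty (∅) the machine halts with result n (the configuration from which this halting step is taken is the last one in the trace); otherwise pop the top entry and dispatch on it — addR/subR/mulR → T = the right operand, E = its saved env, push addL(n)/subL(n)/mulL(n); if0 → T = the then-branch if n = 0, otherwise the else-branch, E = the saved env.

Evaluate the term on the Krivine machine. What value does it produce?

step 0: [T=(if0 ((λx. x) 1) then 7 else ((λx. ((λw. ((λu. x) x)) -2)) ((λw. w) -1))) | E=∅ | St=∅]
step 1: [T=((λx. x) 1) | E=∅ | St=[if0]]
step 2: [T=(λx. x) | E=∅ | St=[thunk :: if0]]
step 3: [T=x | E={x↦thunk(1, ∅)} | St=[if0]]
step 4: [T=1 | E=∅ | St=[if0]]
step 5: [T=((λx. ((λw. ((λu. x) x)) -2)) ((λw. w) -1)) | E=∅ | St=∅]
step 6: [T=(λx. ((λw. ((λu. x) x)) -2)) | E=∅ | St=[thunk]]
step 7: [T=((λw. ((λu. x) x)) -2) | E={x↦thunk(((λw. w) -1), ∅)} | St=∅]
step 8: [T=(λw. ((λu. x) x)) | E={x↦thunk(((λw. w) -1), ∅)} | St=[thunk]]
step 9: [T=((λu. x) x) | E={w↦thunk(-2, {x↦thunk(((λw. w) -1), ∅)}), x↦thunk(((λw. w) -1), ∅)} | St=∅]
step 10: [T=(λu. x) | E={w↦thunk(-2, {x↦thunk(((λw. w) -1), ∅)}), x↦thunk(((λw. w) -1), ∅)} | St=[thunk]]
step 11: [T=x | E={u↦thunk(x, {w↦thunk(-2, {x↦thunk(((λw. w) -1), ∅)}), x↦thunk(((λw. w) -1), ∅)}), w↦thunk(-2, {x↦thunk(((λw. w) -1), ∅)}), x↦thunk(((λw. w) -1), ∅)} | St=∅]
step 12: [T=((λw. w) -1) | E=∅ | St=∅]
step 13: [T=(λw. w) | E=∅ | St=[thunk]]
step 14: [T=w | E={w↦thunk(-1, ∅)} | St=∅]
step 15: [T=-1 | E=∅ | St=∅]
→ final value -1

Answer: -1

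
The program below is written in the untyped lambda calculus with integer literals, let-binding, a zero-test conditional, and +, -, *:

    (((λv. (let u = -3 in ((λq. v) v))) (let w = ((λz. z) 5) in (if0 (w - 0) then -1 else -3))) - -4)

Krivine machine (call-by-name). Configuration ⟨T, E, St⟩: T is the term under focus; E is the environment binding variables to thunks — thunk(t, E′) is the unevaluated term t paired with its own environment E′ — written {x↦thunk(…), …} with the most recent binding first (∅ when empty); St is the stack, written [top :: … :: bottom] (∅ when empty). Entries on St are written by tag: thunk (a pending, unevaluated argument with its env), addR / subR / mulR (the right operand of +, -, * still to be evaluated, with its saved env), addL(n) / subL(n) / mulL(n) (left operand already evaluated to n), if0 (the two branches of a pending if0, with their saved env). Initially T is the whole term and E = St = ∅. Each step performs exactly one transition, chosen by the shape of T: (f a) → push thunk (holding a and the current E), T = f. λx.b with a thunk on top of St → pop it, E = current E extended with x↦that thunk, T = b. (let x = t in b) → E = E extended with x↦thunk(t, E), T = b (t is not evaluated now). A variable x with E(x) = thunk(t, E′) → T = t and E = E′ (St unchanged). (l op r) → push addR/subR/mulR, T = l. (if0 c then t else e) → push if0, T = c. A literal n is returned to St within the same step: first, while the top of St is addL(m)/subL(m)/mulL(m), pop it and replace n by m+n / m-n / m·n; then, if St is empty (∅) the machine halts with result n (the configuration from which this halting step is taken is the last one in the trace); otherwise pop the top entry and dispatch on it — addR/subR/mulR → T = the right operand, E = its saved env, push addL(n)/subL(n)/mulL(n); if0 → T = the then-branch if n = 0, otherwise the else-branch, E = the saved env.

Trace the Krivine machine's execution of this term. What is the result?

step 0: [T=(((λv. (let u = -3 in ((λq. v) v))) (let w = ((λz. z) 5) in (if0 (w - 0) then -1 else -3))) - -4) | E=∅ | St=∅]
step 1: [T=((λv. (let u = -3 in ((λq. v) v))) (let w = ((λz. z) 5) in (if0 (w - 0) then -1 else -3))) | E=∅ | St=[subR]]
step 2: [T=(λv. (let u = -3 in ((λq. v) v))) | E=∅ | St=[thunk :: subR]]
step 3: [T=(let u = -3 in ((λq. v) v)) | E={v↦thunk((let w = ((λz. z) 5) in (if0 (w - 0) then -1 else -3)), ∅)} | St=[subR]]
step 4: [T=((λq. v) v) | E={u↦thunk(-3, {v↦thunk((let w = ((λz. z) 5) in (if0 (w - 0) then -1 else -3)), ∅)}), v↦thunk((let w = ((λz. z) 5) in (if0 (w - 0) then -1 else -3)), ∅)} | St=[subR]]
step 5: [T=(λq. v) | E={u↦thunk(-3, {v↦thunk((let w = ((λz. z) 5) in (if0 (w - 0) then -1 else -3)), ∅)}), v↦thunk((let w = ((λz. z) 5) in (if0 (w - 0) then -1 else -3)), ∅)} | St=[thunk :: subR]]
step 6: [T=v | E={q↦thunk(v, {u↦thunk(-3, {v↦thunk((let w = ((λz. z) 5) in (if0 (w - 0) then -1 else -3)), ∅)}), v↦thunk((let w = ((λz. z) 5) in (if0 (w - 0) then -1 else -3)), ∅)}), u↦thunk(-3, {v↦thunk((let w = ((λz. z) 5) in (if0 (w - 0) then -1 else -3)), ∅)}), v↦thunk((let w = ((λz. z) 5) in (if0 (w - 0) then -1 else -3)), ∅)} | St=[subR]]
step 7: [T=(let w = ((λz. z) 5) in (if0 (w - 0) then -1 else -3)) | E=∅ | St=[subR]]
step 8: [T=(if0 (w - 0) then -1 else -3) | E={w↦thunk(((λz. z) 5), ∅)} | St=[subR]]
step 9: [T=(w - 0) | E={w↦thunk(((λz. z) 5), ∅)} | St=[if0 :: subR]]
step 10: [T=w | E={w↦thunk(((λz. z) 5), ∅)} | St=[subR :: if0 :: subR]]
step 11: [T=((λz. z) 5) | E=∅ | St=[subR :: if0 :: subR]]
step 12: [T=(λz. z) | E=∅ | St=[thunk :: subR :: if0 :: subR]]
step 13: [T=z | E={z↦thunk(5, ∅)} | St=[subR :: if0 :: subR]]
step 14: [T=5 | E=∅ | St=[subR :: if0 :: subR]]
step 15: [T=0 | E={w↦thunk(((λz. z) 5), ∅)} | St=[subL(5) :: if0 :: subR]]
step 16: [T=-3 | E={w↦thunk(((λz. z) 5), ∅)} | St=[subR]]
step 17: [T=-4 | E=∅ | St=[subL(-3)]]
→ final value 1

Answer: 1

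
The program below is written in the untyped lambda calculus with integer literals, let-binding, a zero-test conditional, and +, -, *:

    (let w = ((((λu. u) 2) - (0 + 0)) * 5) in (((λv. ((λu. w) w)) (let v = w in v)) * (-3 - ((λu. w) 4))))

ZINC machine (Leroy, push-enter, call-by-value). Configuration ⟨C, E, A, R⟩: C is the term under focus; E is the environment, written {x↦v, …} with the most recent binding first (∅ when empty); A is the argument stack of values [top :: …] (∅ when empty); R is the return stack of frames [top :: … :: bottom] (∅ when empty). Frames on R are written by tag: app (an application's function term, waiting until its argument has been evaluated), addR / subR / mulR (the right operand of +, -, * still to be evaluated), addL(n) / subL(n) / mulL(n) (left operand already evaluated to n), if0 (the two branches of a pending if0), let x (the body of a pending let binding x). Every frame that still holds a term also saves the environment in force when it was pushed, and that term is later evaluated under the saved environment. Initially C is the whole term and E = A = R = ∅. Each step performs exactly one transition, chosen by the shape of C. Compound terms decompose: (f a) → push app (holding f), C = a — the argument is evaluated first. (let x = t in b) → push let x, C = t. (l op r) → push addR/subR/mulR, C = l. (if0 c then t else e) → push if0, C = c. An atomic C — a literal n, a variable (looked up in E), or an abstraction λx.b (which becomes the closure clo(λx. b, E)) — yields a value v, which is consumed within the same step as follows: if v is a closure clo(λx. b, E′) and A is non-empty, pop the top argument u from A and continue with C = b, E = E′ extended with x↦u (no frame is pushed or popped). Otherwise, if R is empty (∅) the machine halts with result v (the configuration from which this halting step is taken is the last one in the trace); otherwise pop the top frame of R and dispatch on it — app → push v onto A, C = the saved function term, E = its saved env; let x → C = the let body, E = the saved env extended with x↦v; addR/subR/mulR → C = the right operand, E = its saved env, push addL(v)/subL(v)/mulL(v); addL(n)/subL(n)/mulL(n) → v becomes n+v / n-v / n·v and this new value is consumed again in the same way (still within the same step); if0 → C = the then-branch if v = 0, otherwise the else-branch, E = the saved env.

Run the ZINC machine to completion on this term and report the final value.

0. [C=(let w = ((((λu. u) 2) - (0 + 0)) * 5) in (((λv. ((λu. w) w)) (let v = w in v)) * (-3 - ((λu. w) 4)))) | E=∅ | A=∅ | R=∅]
1. [C=((((λu. u) 2) - (0 + 0)) * 5) | E=∅ | A=∅ | R=[let w]]
2. [C=(((λu. u) 2) - (0 + 0)) | E=∅ | A=∅ | R=[mulR :: let w]]
3. [C=((λu. u) 2) | E=∅ | A=∅ | R=[subR :: mulR :: let w]]
4. [C=2 | E=∅ | A=∅ | R=[app :: subR :: mulR :: let w]]
5. [C=(λu. u) | E=∅ | A=[2] | R=[subR :: mulR :: let w]]
6. [C=u | E={u↦2} | A=∅ | R=[subR :: mulR :: let w]]
7. [C=(0 + 0) | E=∅ | A=∅ | R=[subL(2) :: mulR :: let w]]
8. [C=0 | E=∅ | A=∅ | R=[addR :: subL(2) :: mulR :: let w]]
9. [C=0 | E=∅ | A=∅ | R=[addL(0) :: subL(2) :: mulR :: let w]]
10. [C=5 | E=∅ | A=∅ | R=[mulL(2) :: let w]]
11. [C=(((λv. ((λu. w) w)) (let v = w in v)) * (-3 - ((λu. w) 4))) | E={w↦10} | A=∅ | R=∅]
12. [C=((λv. ((λu. w) w)) (let v = w in v)) | E={w↦10} | A=∅ | R=[mulR]]
13. [C=(let v = w in v) | E={w↦10} | A=∅ | R=[app :: mulR]]
14. [C=w | E={w↦10} | A=∅ | R=[let v :: app :: mulR]]
15. [C=v | E={v↦10, w↦10} | A=∅ | R=[app :: mulR]]
16. [C=(λv. ((λu. w) w)) | E={w↦10} | A=[10] | R=[mulR]]
17. [C=((λu. w) w) | E={v↦10, w↦10} | A=∅ | R=[mulR]]
18. [C=w | E={v↦10, w↦10} | A=∅ | R=[app :: mulR]]
19. [C=(λu. w) | E={v↦10, w↦10} | A=[10] | R=[mulR]]
20. [C=w | E={u↦10, v↦10, w↦10} | A=∅ | R=[mulR]]
21. [C=(-3 - ((λu. w) 4)) | E={w↦10} | A=∅ | R=[mulL(10)]]
22. [C=-3 | E={w↦10} | A=∅ | R=[subR :: mulL(10)]]
23. [C=((λu. w) 4) | E={w↦10} | A=∅ | R=[subL(-3) :: mulL(10)]]
24. [C=4 | E={w↦10} | A=∅ | R=[app :: subL(-3) :: mulL(10)]]
25. [C=(λu. w) | E={w↦10} | A=[4] | R=[subL(-3) :: mulL(10)]]
26. [C=w | E={u↦4, w↦10} | A=∅ | R=[subL(-3) :: mulL(10)]]
→ final value -130

Answer: -130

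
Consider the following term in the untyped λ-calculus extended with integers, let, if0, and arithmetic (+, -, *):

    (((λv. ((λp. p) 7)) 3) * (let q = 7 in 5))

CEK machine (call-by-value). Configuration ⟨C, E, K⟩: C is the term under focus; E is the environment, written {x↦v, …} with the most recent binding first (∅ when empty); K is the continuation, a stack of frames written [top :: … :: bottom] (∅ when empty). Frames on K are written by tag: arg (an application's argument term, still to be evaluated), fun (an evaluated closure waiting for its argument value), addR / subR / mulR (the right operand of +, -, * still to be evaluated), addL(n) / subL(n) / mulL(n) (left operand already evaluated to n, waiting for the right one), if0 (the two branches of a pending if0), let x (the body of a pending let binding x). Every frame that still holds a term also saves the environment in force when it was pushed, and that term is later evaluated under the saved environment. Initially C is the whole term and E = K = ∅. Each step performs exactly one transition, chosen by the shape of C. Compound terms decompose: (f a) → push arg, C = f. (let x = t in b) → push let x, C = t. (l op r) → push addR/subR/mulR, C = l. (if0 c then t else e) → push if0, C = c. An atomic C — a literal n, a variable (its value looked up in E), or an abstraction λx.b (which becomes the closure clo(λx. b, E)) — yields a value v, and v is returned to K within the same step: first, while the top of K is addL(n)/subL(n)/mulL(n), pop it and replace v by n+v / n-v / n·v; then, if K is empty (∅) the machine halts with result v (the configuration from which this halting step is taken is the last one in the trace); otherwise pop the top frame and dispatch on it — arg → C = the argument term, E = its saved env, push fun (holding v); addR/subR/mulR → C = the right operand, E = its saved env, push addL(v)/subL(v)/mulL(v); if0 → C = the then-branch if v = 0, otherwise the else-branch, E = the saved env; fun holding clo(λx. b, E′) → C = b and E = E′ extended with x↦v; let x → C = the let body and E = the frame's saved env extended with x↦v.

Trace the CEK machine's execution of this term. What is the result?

Answer: 35

Derivation:
[0] <C=(((λv. ((λp. p) 7)) 3) * (let q = 7 in 5)), E=∅, K=∅>
[1] <C=((λv. ((λp. p) 7)) 3), E=∅, K=[mulR]>
[2] <C=(λv. ((λp. p) 7)), E=∅, K=[arg :: mulR]>
[3] <C=3, E=∅, K=[fun :: mulR]>
[4] <C=((λp. p) 7), E={v↦3}, K=[mulR]>
[5] <C=(λp. p), E={v↦3}, K=[arg :: mulR]>
[6] <C=7, E={v↦3}, K=[fun :: mulR]>
[7] <C=p, E={p↦7, v↦3}, K=[mulR]>
[8] <C=(let q = 7 in 5), E=∅, K=[mulL(7)]>
[9] <C=7, E=∅, K=[let q :: mulL(7)]>
[10] <C=5, E={q↦7}, K=[mulL(7)]>
→ final value 35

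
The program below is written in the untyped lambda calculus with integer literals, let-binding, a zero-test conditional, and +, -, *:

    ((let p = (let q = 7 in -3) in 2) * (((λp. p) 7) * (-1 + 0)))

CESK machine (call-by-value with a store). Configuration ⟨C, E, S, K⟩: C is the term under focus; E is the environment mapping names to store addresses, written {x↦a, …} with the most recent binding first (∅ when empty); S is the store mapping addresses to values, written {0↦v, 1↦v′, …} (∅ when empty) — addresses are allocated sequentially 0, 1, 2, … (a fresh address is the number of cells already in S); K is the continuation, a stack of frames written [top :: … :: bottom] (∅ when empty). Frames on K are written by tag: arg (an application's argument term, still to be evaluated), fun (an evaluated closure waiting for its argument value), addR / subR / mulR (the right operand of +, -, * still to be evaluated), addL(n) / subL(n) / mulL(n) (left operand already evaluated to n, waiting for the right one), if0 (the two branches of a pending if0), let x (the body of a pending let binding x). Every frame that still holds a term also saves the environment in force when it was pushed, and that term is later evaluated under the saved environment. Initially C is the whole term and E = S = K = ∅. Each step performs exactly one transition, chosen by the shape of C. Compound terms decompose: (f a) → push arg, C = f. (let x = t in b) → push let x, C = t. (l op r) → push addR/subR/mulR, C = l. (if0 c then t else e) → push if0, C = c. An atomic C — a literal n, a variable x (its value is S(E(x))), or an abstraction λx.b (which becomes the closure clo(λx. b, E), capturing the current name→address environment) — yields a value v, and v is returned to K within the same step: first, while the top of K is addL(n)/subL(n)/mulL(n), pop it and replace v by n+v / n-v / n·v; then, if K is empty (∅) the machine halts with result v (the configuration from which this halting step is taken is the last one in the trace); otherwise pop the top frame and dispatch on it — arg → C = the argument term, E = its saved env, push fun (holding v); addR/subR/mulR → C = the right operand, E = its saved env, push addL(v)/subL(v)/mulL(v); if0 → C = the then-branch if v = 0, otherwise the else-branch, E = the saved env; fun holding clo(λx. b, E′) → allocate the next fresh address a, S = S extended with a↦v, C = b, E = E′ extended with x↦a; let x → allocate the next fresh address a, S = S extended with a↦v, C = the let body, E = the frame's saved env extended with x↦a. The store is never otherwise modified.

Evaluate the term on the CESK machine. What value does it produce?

Answer: -14

Derivation:
t=0: <C=((let p = (let q = 7 in -3) in 2) * (((λp. p) 7) * (-1 + 0))), E=∅, S=∅, K=∅>
t=1: <C=(let p = (let q = 7 in -3) in 2), E=∅, S=∅, K=[mulR]>
t=2: <C=(let q = 7 in -3), E=∅, S=∅, K=[let p :: mulR]>
t=3: <C=7, E=∅, S=∅, K=[let q :: let p :: mulR]>
t=4: <C=-3, E={q↦0}, S={0↦7}, K=[let p :: mulR]>
t=5: <C=2, E={p↦1}, S={0↦7, 1↦-3}, K=[mulR]>
t=6: <C=(((λp. p) 7) * (-1 + 0)), E=∅, S={0↦7, 1↦-3}, K=[mulL(2)]>
t=7: <C=((λp. p) 7), E=∅, S={0↦7, 1↦-3}, K=[mulR :: mulL(2)]>
t=8: <C=(λp. p), E=∅, S={0↦7, 1↦-3}, K=[arg :: mulR :: mulL(2)]>
t=9: <C=7, E=∅, S={0↦7, 1↦-3}, K=[fun :: mulR :: mulL(2)]>
t=10: <C=p, E={p↦2}, S={0↦7, 1↦-3, 2↦7}, K=[mulR :: mulL(2)]>
t=11: <C=(-1 + 0), E=∅, S={0↦7, 1↦-3, 2↦7}, K=[mulL(7) :: mulL(2)]>
t=12: <C=-1, E=∅, S={0↦7, 1↦-3, 2↦7}, K=[addR :: mulL(7) :: mulL(2)]>
t=13: <C=0, E=∅, S={0↦7, 1↦-3, 2↦7}, K=[addL(-1) :: mulL(7) :: mulL(2)]>
→ final value -14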